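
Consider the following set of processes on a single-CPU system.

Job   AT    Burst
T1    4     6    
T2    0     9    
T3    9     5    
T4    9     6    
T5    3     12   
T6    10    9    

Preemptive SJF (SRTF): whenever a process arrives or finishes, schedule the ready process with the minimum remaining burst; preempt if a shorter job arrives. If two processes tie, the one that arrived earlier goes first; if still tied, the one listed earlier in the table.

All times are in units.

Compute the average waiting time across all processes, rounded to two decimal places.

11.50

Schedule: | T2 0-9 | T3 9-14 | T1 14-20 | T4 20-26 | T6 26-35 | T5 35-47 |
Completion: T1=20  T2=9  T3=14  T4=26  T5=47  T6=35
Turnaround (C−A): T1=16  T2=9  T3=5  T4=17  T5=44  T6=25
Waiting times: T1=10, T2=0, T3=0, T4=11, T5=32, T6=16
Average waiting = (10+0+0+11+32+16) / 6 = 69/6 = 11.50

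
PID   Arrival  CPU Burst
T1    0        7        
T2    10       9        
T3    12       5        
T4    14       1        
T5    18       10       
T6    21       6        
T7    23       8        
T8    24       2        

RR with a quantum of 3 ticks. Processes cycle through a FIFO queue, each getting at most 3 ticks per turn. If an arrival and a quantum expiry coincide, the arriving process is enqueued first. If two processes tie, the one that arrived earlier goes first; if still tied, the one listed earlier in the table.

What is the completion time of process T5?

51

Schedule: | T1 0-7 | idle 7-10 | T2 10-13 | T3 13-16 | T2 16-19 | T4 19-20 | T3 20-22 | T5 22-25 | T2 25-28 | T6 28-31 | T7 31-34 | T8 34-36 | T5 36-39 | T6 39-42 | T7 42-45 | T5 45-48 | T7 48-50 | T5 50-51 |
Completion: T1=7  T2=28  T3=22  T4=20  T5=51  T6=42  T7=50  T8=36
Turnaround (C−A): T1=7  T2=18  T3=10  T4=6  T5=33  T6=21  T7=27  T8=12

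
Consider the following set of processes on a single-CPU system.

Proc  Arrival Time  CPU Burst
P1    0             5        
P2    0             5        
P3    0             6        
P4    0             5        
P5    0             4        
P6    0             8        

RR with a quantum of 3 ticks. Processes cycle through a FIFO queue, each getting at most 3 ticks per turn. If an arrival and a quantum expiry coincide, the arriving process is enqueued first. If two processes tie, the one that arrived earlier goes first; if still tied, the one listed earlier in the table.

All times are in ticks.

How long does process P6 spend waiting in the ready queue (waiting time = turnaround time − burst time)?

Schedule: | P1 0-3 | P2 3-6 | P3 6-9 | P4 9-12 | P5 12-15 | P6 15-18 | P1 18-20 | P2 20-22 | P3 22-25 | P4 25-27 | P5 27-28 | P6 28-33 |
Completion: P1=20  P2=22  P3=25  P4=27  P5=28  P6=33
Turnaround (C−A): P1=20  P2=22  P3=25  P4=27  P5=28  P6=33
Waiting(P6) = turnaround − burst = 33 − 8 = 25

25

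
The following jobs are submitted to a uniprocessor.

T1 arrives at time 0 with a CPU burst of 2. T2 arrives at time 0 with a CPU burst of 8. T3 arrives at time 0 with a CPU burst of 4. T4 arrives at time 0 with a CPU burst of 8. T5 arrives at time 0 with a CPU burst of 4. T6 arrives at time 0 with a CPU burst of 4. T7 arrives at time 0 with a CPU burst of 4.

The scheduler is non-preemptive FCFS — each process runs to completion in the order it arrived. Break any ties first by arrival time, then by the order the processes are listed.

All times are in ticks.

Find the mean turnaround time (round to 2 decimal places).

19.71

Gantt: | T1 0-2 | T2 2-10 | T3 10-14 | T4 14-22 | T5 22-26 | T6 26-30 | T7 30-34 |
Completion: T1=2  T2=10  T3=14  T4=22  T5=26  T6=30  T7=34
Turnaround times: T1=2, T2=10, T3=14, T4=22, T5=26, T6=30, T7=34
Average turnaround = (2+10+14+22+26+30+34) / 7 = 138/7 = 19.71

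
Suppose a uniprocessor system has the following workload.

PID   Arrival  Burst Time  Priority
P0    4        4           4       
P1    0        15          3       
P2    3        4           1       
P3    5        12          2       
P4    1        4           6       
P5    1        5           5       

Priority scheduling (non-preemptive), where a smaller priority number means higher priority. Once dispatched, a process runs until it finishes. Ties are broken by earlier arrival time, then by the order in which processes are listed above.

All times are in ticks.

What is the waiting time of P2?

Timeline: | P1 0-15 | P2 15-19 | P3 19-31 | P0 31-35 | P5 35-40 | P4 40-44 |
Completion: P0=35  P1=15  P2=19  P3=31  P4=44  P5=40
Waiting(P2) = turnaround − burst = 16 − 4 = 12

12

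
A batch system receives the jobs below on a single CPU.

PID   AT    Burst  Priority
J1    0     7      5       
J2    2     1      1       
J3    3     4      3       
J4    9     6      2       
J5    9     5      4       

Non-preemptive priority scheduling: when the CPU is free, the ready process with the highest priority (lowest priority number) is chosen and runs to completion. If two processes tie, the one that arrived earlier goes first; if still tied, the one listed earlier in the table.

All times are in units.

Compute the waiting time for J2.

5

Schedule: | J1 0-7 | J2 7-8 | J3 8-12 | J4 12-18 | J5 18-23 |
Completion: J1=7  J2=8  J3=12  J4=18  J5=23
Waiting(J2) = turnaround − burst = 6 − 1 = 5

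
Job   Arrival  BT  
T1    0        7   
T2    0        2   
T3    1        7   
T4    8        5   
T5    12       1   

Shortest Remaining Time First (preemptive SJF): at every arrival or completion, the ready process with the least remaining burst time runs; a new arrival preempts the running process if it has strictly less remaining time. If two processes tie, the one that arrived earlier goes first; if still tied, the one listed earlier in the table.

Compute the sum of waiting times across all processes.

18

Gantt: | T2 0-2 | T1 2-9 | T4 9-12 | T5 12-13 | T4 13-15 | T3 15-22 |
Completion: T1=9  T2=2  T3=22  T4=15  T5=13
Turnaround (C−A): T1=9  T2=2  T3=21  T4=7  T5=1
Waiting = turnaround − burst: T1=2, T2=0, T3=14, T4=2, T5=0
Total waiting = 2 + 0 + 14 + 2 + 0 = 18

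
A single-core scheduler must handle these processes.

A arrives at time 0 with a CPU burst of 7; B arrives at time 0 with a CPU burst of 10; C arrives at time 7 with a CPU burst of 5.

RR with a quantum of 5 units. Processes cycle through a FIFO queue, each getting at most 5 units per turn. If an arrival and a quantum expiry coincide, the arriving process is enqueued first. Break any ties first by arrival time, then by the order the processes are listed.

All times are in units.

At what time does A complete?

Gantt: | A 0-5 | B 5-10 | A 10-12 | C 12-17 | B 17-22 |
Completion: A=12  B=22  C=17
Turnaround (C−A): A=12  B=22  C=10

12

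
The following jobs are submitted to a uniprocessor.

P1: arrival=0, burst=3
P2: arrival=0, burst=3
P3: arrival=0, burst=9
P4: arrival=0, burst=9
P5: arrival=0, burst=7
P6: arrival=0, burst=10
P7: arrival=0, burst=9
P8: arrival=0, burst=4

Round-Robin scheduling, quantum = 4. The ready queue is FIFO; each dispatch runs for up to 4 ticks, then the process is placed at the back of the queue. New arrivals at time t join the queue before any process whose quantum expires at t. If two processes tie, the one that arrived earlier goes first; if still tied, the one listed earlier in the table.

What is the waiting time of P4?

Gantt: | P1 0-3 | P2 3-6 | P3 6-10 | P4 10-14 | P5 14-18 | P6 18-22 | P7 22-26 | P8 26-30 | P3 30-34 | P4 34-38 | P5 38-41 | P6 41-45 | P7 45-49 | P3 49-50 | P4 50-51 | P6 51-53 | P7 53-54 |
Completion: P1=3  P2=6  P3=50  P4=51  P5=41  P6=53  P7=54  P8=30
Turnaround (C−A): P1=3  P2=6  P3=50  P4=51  P5=41  P6=53  P7=54  P8=30
Waiting(P4) = turnaround − burst = 51 − 9 = 42

42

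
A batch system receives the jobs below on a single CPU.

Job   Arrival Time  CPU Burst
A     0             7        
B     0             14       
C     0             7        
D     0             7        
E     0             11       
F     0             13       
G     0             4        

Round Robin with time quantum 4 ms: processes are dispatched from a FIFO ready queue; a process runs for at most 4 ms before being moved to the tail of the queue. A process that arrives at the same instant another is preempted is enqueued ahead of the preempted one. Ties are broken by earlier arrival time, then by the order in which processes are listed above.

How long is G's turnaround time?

Gantt: | A 0-4 | B 4-8 | C 8-12 | D 12-16 | E 16-20 | F 20-24 | G 24-28 | A 28-31 | B 31-35 | C 35-38 | D 38-41 | E 41-45 | F 45-49 | B 49-53 | E 53-56 | F 56-60 | B 60-62 | F 62-63 |
Completion: A=31  B=62  C=38  D=41  E=56  F=63  G=28
Turnaround (C−A): A=31  B=62  C=38  D=41  E=56  F=63  G=28
Turnaround(G) = completion − arrival = 28 − 0 = 28

28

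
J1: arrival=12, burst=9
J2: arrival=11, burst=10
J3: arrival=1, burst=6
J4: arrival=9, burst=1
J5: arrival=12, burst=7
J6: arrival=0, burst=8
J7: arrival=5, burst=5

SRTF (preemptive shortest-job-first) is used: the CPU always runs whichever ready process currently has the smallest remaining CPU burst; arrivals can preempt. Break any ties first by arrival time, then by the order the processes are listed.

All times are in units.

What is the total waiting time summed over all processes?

63

Gantt: | J6 0-1 | J3 1-7 | J7 7-9 | J4 9-10 | J7 10-13 | J6 13-20 | J5 20-27 | J1 27-36 | J2 36-46 |
Completion: J1=36  J2=46  J3=7  J4=10  J5=27  J6=20  J7=13
Turnaround (C−A): J1=24  J2=35  J3=6  J4=1  J5=15  J6=20  J7=8
Waiting = turnaround − burst: J1=15, J2=25, J3=0, J4=0, J5=8, J6=12, J7=3
Total waiting = 15 + 25 + 0 + 0 + 8 + 12 + 3 = 63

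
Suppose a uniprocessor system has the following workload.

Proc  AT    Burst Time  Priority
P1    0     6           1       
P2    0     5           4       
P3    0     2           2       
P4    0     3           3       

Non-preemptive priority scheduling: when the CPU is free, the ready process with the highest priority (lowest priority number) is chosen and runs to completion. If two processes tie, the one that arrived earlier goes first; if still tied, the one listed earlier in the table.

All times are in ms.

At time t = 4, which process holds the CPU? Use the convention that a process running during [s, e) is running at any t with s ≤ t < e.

Gantt: | P1 0-6 | P3 6-8 | P4 8-11 | P2 11-16 |
Completion: P1=6  P2=16  P3=8  P4=11
Turnaround (C−A): P1=6  P2=16  P3=8  P4=11

P1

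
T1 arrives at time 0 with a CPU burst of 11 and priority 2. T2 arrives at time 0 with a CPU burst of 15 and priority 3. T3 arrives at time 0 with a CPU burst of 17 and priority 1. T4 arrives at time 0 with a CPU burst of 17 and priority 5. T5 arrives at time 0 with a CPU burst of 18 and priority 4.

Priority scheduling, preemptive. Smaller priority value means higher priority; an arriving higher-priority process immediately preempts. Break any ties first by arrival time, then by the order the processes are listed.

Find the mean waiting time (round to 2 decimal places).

Gantt: | T3 0-17 | T1 17-28 | T2 28-43 | T5 43-61 | T4 61-78 |
Completion: T1=28  T2=43  T3=17  T4=78  T5=61
Waiting times: T1=17, T2=28, T3=0, T4=61, T5=43
Average waiting = (17+28+0+61+43) / 5 = 149/5 = 29.80

29.80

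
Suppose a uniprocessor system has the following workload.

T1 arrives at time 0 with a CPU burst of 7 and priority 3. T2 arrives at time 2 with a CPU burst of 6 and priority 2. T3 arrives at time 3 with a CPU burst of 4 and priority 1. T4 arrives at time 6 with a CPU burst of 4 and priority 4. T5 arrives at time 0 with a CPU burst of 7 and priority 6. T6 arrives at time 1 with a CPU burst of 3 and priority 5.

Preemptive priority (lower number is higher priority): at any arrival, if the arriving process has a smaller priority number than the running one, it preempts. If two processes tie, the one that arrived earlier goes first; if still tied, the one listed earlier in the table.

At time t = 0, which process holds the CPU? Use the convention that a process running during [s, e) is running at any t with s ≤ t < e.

T1

Schedule: | T1 0-2 | T2 2-3 | T3 3-7 | T2 7-12 | T1 12-17 | T4 17-21 | T6 21-24 | T5 24-31 |
Completion: T1=17  T2=12  T3=7  T4=21  T5=31  T6=24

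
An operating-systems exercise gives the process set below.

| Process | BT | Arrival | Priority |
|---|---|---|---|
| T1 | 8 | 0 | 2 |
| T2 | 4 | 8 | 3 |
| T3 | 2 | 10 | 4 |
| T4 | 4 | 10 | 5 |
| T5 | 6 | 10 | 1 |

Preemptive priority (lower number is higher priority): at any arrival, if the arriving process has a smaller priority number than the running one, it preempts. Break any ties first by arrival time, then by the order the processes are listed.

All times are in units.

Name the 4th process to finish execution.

Timeline: | T1 0-8 | T2 8-10 | T5 10-16 | T2 16-18 | T3 18-20 | T4 20-24 |
Completion: T1=8  T2=18  T3=20  T4=24  T5=16
Turnaround (C−A): T1=8  T2=10  T3=10  T4=14  T5=6
Finish order: T1 → T5 → T2 → T3 → T4

T3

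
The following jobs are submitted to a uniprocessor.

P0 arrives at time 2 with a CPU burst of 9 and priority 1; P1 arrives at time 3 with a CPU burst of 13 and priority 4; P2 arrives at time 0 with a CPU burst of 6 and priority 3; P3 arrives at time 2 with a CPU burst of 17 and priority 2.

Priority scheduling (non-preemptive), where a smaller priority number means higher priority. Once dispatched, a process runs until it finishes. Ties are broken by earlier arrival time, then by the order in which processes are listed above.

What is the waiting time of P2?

0

Timeline: | P2 0-6 | P0 6-15 | P3 15-32 | P1 32-45 |
Completion: P0=15  P1=45  P2=6  P3=32
Waiting(P2) = turnaround − burst = 6 − 6 = 0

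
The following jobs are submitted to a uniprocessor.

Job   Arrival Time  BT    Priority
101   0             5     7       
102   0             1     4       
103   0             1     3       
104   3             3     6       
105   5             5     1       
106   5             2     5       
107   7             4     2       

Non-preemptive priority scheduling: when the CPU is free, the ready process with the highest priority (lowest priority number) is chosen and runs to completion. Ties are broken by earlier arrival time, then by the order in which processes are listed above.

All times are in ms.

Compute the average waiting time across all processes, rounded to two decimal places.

Timeline: | 103 0-1 | 102 1-2 | 101 2-7 | 105 7-12 | 107 12-16 | 106 16-18 | 104 18-21 |
Completion: 101=7  102=2  103=1  104=21  105=12  106=18  107=16
Turnaround (C−A): 101=7  102=2  103=1  104=18  105=7  106=13  107=9
Waiting times: 101=2, 102=1, 103=0, 104=15, 105=2, 106=11, 107=5
Average waiting = (2+1+0+15+2+11+5) / 7 = 36/7 = 5.14

5.14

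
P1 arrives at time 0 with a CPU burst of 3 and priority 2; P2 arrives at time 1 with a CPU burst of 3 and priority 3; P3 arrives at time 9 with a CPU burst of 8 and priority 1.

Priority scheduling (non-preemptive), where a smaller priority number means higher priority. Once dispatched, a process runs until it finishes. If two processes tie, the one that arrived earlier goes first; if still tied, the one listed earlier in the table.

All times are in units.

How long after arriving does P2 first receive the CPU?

Gantt: | P1 0-3 | P2 3-6 | idle 6-9 | P3 9-17 |
Completion: P1=3  P2=6  P3=17
Turnaround (C−A): P1=3  P2=5  P3=8
Response(P2) = first start − arrival = 3 − 1 = 2

2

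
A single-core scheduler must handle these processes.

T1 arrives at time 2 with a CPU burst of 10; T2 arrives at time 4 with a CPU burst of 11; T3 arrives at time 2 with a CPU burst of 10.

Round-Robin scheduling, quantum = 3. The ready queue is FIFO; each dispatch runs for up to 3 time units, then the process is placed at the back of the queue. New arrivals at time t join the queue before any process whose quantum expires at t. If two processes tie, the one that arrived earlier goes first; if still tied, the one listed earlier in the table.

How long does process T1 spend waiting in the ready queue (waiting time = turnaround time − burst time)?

Timeline: | idle 0-2 | T1 2-5 | T3 5-8 | T2 8-11 | T1 11-14 | T3 14-17 | T2 17-20 | T1 20-23 | T3 23-26 | T2 26-29 | T1 29-30 | T3 30-31 | T2 31-33 |
Completion: T1=30  T2=33  T3=31
Waiting(T1) = turnaround − burst = 28 − 10 = 18

18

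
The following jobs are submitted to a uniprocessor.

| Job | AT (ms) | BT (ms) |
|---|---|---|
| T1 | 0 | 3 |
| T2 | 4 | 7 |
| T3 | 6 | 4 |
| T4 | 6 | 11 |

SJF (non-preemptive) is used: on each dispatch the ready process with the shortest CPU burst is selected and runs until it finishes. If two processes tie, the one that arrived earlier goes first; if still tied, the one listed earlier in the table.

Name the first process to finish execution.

T1

Gantt: | T1 0-3 | idle 3-4 | T2 4-11 | T3 11-15 | T4 15-26 |
Completion: T1=3  T2=11  T3=15  T4=26
Turnaround (C−A): T1=3  T2=7  T3=9  T4=20
Finish order: T1 → T2 → T3 → T4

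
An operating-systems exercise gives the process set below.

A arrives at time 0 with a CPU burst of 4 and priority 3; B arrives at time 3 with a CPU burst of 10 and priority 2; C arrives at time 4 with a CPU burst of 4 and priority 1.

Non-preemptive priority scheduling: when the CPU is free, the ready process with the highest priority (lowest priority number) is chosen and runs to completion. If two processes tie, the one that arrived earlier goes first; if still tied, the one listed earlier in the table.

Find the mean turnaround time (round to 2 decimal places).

7.67

Gantt: | A 0-4 | C 4-8 | B 8-18 |
Completion: A=4  B=18  C=8
Turnaround (C−A): A=4  B=15  C=4
Turnaround times: A=4, B=15, C=4
Average turnaround = (4+15+4) / 3 = 23/3 = 7.67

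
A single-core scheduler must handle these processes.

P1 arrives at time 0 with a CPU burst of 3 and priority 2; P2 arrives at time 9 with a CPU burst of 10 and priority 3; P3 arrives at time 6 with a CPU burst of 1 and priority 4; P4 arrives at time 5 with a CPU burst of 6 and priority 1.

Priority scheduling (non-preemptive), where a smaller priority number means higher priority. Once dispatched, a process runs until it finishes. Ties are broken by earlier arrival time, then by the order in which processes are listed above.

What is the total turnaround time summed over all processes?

Gantt: | P1 0-3 | idle 3-5 | P4 5-11 | P2 11-21 | P3 21-22 |
Completion: P1=3  P2=21  P3=22  P4=11
Turnaround (C−A): P1=3  P2=12  P3=16  P4=6
Turnaround = completion − arrival: P1=3, P2=12, P3=16, P4=6
Total turnaround = 3 + 12 + 16 + 6 = 37

37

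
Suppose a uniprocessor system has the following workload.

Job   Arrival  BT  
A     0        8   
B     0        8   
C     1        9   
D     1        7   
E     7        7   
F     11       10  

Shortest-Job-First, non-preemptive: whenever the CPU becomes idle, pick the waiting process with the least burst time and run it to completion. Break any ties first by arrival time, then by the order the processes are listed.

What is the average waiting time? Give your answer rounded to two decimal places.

15.67

Gantt: | A 0-8 | D 8-15 | E 15-22 | B 22-30 | C 30-39 | F 39-49 |
Completion: A=8  B=30  C=39  D=15  E=22  F=49
Waiting times: A=0, B=22, C=29, D=7, E=8, F=28
Average waiting = (0+22+29+7+8+28) / 6 = 94/6 = 15.67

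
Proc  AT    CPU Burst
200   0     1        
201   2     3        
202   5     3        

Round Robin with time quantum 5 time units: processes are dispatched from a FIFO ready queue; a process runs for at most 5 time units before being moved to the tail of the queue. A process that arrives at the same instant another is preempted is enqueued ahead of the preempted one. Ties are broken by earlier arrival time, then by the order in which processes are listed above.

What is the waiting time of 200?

0

Schedule: | 200 0-1 | idle 1-2 | 201 2-5 | 202 5-8 |
Completion: 200=1  201=5  202=8
Waiting(200) = turnaround − burst = 1 − 1 = 0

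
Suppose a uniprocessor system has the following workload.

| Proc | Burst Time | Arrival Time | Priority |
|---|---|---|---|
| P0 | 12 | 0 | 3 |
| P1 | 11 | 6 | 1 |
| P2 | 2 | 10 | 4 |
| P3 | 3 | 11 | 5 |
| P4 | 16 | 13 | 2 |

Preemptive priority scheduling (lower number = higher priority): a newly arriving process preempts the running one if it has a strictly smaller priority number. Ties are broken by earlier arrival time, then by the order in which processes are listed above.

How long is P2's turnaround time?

Schedule: | P0 0-6 | P1 6-17 | P4 17-33 | P0 33-39 | P2 39-41 | P3 41-44 |
Completion: P0=39  P1=17  P2=41  P3=44  P4=33
Turnaround (C−A): P0=39  P1=11  P2=31  P3=33  P4=20
Turnaround(P2) = completion − arrival = 41 − 10 = 31

31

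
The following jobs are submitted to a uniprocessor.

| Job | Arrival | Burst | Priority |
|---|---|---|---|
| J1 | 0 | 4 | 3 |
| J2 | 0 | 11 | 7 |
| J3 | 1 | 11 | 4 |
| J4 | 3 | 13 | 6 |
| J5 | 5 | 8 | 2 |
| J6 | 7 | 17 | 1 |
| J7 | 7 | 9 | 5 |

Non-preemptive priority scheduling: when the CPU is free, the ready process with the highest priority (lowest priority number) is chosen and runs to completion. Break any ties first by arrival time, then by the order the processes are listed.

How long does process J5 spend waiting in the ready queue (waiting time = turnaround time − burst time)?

27

Timeline: | J1 0-4 | J3 4-15 | J6 15-32 | J5 32-40 | J7 40-49 | J4 49-62 | J2 62-73 |
Completion: J1=4  J2=73  J3=15  J4=62  J5=40  J6=32  J7=49
Waiting(J5) = turnaround − burst = 35 − 8 = 27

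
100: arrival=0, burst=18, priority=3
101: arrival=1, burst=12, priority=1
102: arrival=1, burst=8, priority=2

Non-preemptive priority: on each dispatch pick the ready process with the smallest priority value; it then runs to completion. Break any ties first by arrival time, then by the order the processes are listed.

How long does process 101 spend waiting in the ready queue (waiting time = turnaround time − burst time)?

Timeline: | 100 0-18 | 101 18-30 | 102 30-38 |
Completion: 100=18  101=30  102=38
Turnaround (C−A): 100=18  101=29  102=37
Waiting(101) = turnaround − burst = 29 − 12 = 17

17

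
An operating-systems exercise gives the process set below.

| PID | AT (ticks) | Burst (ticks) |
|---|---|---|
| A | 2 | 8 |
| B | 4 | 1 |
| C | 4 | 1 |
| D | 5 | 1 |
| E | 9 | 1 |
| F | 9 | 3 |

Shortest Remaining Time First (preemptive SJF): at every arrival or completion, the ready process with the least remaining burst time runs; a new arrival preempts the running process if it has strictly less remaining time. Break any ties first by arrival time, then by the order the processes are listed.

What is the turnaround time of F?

4

Gantt: | idle 0-2 | A 2-4 | B 4-5 | C 5-6 | D 6-7 | A 7-9 | E 9-10 | F 10-13 | A 13-17 |
Completion: A=17  B=5  C=6  D=7  E=10  F=13
Turnaround (C−A): A=15  B=1  C=2  D=2  E=1  F=4
Turnaround(F) = completion − arrival = 13 − 9 = 4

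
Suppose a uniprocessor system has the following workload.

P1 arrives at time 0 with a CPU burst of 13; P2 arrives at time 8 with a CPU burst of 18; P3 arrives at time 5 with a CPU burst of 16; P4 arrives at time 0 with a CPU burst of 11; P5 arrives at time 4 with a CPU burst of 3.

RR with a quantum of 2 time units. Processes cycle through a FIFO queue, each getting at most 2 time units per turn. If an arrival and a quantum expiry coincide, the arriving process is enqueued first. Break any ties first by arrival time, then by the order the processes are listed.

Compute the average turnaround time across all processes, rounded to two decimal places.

Timeline: | P1 0-2 | P4 2-4 | P1 4-6 | P5 6-8 | P4 8-10 | P3 10-12 | P1 12-14 | P2 14-16 | P5 16-17 | P4 17-19 | P3 19-21 | P1 21-23 | P2 23-25 | P4 25-27 | P3 27-29 | P1 29-31 | P2 31-33 | P4 33-35 | P3 35-37 | P1 37-39 | P2 39-41 | P4 41-42 | P3 42-44 | P1 44-45 | P2 45-47 | P3 47-49 | P2 49-51 | P3 51-53 | P2 53-55 | P3 55-57 | P2 57-61 |
Completion: P1=45  P2=61  P3=57  P4=42  P5=17
Turnaround (C−A): P1=45  P2=53  P3=52  P4=42  P5=13
Turnaround times: P1=45, P2=53, P3=52, P4=42, P5=13
Average turnaround = (45+53+52+42+13) / 5 = 205/5 = 41.00

41.00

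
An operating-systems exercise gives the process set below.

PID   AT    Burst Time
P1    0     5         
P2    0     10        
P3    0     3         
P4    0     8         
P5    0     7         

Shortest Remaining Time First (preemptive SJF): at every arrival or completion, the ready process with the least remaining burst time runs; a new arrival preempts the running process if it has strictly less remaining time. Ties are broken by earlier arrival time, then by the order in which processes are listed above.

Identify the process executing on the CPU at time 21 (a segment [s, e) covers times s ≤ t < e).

Timeline: | P3 0-3 | P1 3-8 | P5 8-15 | P4 15-23 | P2 23-33 |
Completion: P1=8  P2=33  P3=3  P4=23  P5=15

P4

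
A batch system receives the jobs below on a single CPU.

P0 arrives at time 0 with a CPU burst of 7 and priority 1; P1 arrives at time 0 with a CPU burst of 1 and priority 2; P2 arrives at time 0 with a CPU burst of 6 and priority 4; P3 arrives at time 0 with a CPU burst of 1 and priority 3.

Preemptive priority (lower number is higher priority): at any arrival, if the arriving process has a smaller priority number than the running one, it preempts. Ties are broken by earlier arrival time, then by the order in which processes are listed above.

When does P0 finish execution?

Schedule: | P0 0-7 | P1 7-8 | P3 8-9 | P2 9-15 |
Completion: P0=7  P1=8  P2=15  P3=9
Turnaround (C−A): P0=7  P1=8  P2=15  P3=9

7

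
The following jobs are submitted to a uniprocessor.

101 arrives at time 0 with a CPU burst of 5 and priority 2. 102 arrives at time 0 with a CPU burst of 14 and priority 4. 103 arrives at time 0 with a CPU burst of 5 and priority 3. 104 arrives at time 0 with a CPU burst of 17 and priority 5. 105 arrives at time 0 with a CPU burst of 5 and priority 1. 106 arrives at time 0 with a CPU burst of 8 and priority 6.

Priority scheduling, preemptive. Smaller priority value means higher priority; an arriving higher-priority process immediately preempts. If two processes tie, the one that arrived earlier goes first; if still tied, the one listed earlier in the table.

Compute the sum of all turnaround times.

Schedule: | 105 0-5 | 101 5-10 | 103 10-15 | 102 15-29 | 104 29-46 | 106 46-54 |
Completion: 101=10  102=29  103=15  104=46  105=5  106=54
Turnaround = completion − arrival: 101=10, 102=29, 103=15, 104=46, 105=5, 106=54
Total turnaround = 10 + 29 + 15 + 46 + 5 + 54 = 159

159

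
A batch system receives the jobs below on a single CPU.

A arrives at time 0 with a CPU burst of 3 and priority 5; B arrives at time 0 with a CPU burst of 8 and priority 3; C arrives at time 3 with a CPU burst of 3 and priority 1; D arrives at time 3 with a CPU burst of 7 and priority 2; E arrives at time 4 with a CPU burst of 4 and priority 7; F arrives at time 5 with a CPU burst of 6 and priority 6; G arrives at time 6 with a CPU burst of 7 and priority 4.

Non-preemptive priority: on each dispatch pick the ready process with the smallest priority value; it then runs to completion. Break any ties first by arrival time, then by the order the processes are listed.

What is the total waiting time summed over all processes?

Schedule: | B 0-8 | C 8-11 | D 11-18 | G 18-25 | A 25-28 | F 28-34 | E 34-38 |
Completion: A=28  B=8  C=11  D=18  E=38  F=34  G=25
Turnaround (C−A): A=28  B=8  C=8  D=15  E=34  F=29  G=19
Waiting = turnaround − burst: A=25, B=0, C=5, D=8, E=30, F=23, G=12
Total waiting = 25 + 0 + 5 + 8 + 30 + 23 + 12 = 103

103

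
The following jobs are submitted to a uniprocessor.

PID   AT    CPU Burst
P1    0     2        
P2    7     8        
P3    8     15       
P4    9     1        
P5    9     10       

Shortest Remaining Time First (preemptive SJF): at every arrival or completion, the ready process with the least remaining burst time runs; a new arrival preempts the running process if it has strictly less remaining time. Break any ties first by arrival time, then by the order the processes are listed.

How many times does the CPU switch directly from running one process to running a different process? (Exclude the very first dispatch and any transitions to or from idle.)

Gantt: | P1 0-2 | idle 2-7 | P2 7-9 | P4 9-10 | P2 10-16 | P5 16-26 | P3 26-41 |
Completion: P1=2  P2=16  P3=41  P4=10  P5=26

4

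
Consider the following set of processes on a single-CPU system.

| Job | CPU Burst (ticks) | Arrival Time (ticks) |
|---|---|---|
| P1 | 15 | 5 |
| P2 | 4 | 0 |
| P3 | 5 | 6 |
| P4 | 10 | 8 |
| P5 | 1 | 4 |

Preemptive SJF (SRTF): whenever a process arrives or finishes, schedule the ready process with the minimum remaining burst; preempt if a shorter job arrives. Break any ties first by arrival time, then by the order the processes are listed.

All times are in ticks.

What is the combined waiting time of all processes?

18

Timeline: | P2 0-4 | P5 4-5 | P1 5-6 | P3 6-11 | P4 11-21 | P1 21-35 |
Completion: P1=35  P2=4  P3=11  P4=21  P5=5
Turnaround (C−A): P1=30  P2=4  P3=5  P4=13  P5=1
Waiting = turnaround − burst: P1=15, P2=0, P3=0, P4=3, P5=0
Total waiting = 15 + 0 + 0 + 3 + 0 = 18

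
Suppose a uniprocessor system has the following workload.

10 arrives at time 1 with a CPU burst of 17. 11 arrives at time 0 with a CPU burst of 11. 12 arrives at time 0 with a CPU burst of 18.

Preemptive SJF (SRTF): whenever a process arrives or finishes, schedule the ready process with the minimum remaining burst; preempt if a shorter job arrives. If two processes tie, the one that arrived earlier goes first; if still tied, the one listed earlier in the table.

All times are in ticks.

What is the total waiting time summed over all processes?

38

Schedule: | 11 0-11 | 10 11-28 | 12 28-46 |
Completion: 10=28  11=11  12=46
Waiting = turnaround − burst: 10=10, 11=0, 12=28
Total waiting = 10 + 0 + 28 = 38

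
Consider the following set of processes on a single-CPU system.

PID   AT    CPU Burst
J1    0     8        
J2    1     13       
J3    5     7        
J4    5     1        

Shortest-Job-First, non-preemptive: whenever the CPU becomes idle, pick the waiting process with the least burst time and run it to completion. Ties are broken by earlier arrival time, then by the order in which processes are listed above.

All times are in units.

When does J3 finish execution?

16

Timeline: | J1 0-8 | J4 8-9 | J3 9-16 | J2 16-29 |
Completion: J1=8  J2=29  J3=16  J4=9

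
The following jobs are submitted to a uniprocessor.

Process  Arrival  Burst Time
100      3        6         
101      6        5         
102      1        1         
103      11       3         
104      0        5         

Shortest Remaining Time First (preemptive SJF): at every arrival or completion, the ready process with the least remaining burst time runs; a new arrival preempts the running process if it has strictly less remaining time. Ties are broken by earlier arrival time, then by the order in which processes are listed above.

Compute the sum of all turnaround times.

Schedule: | 104 0-1 | 102 1-2 | 104 2-6 | 101 6-11 | 103 11-14 | 100 14-20 |
Completion: 100=20  101=11  102=2  103=14  104=6
Turnaround = completion − arrival: 100=17, 101=5, 102=1, 103=3, 104=6
Total turnaround = 17 + 5 + 1 + 3 + 6 = 32

32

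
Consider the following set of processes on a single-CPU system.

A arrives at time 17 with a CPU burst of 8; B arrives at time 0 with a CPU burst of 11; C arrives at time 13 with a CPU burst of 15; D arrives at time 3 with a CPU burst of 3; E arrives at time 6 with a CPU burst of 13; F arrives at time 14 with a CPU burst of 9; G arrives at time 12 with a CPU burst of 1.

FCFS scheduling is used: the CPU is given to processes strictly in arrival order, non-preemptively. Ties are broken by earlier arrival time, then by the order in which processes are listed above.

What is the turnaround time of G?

16

Timeline: | B 0-11 | D 11-14 | E 14-27 | G 27-28 | C 28-43 | F 43-52 | A 52-60 |
Completion: A=60  B=11  C=43  D=14  E=27  F=52  G=28
Turnaround (C−A): A=43  B=11  C=30  D=11  E=21  F=38  G=16
Turnaround(G) = completion − arrival = 28 − 12 = 16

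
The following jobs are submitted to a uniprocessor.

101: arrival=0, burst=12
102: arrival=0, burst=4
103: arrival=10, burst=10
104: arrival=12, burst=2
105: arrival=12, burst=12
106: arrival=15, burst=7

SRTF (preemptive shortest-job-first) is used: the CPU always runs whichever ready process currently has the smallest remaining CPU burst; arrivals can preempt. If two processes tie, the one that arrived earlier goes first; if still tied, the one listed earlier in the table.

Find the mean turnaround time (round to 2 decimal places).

Gantt: | 102 0-4 | 101 4-12 | 104 12-14 | 101 14-18 | 106 18-25 | 103 25-35 | 105 35-47 |
Completion: 101=18  102=4  103=35  104=14  105=47  106=25
Turnaround (C−A): 101=18  102=4  103=25  104=2  105=35  106=10
Turnaround times: 101=18, 102=4, 103=25, 104=2, 105=35, 106=10
Average turnaround = (18+4+25+2+35+10) / 6 = 94/6 = 15.67

15.67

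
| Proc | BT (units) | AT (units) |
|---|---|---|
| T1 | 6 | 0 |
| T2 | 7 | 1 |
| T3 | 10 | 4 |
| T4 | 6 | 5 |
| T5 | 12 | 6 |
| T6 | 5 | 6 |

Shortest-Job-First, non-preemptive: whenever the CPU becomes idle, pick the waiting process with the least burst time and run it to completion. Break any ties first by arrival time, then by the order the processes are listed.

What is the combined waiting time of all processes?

Timeline: | T1 0-6 | T6 6-11 | T4 11-17 | T2 17-24 | T3 24-34 | T5 34-46 |
Completion: T1=6  T2=24  T3=34  T4=17  T5=46  T6=11
Waiting = turnaround − burst: T1=0, T2=16, T3=20, T4=6, T5=28, T6=0
Total waiting = 0 + 16 + 20 + 6 + 28 + 0 = 70

70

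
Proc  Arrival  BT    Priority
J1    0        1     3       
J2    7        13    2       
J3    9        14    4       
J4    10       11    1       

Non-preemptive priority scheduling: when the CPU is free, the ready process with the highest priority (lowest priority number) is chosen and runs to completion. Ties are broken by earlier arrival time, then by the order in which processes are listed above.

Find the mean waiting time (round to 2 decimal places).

8.00

Timeline: | J1 0-1 | idle 1-7 | J2 7-20 | J4 20-31 | J3 31-45 |
Completion: J1=1  J2=20  J3=45  J4=31
Turnaround (C−A): J1=1  J2=13  J3=36  J4=21
Waiting times: J1=0, J2=0, J3=22, J4=10
Average waiting = (0+0+22+10) / 4 = 32/4 = 8.00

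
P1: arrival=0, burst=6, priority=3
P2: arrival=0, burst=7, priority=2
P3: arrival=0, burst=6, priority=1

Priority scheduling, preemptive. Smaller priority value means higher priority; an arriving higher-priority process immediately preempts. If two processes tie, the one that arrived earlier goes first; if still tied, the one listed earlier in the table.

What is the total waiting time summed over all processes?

Gantt: | P3 0-6 | P2 6-13 | P1 13-19 |
Completion: P1=19  P2=13  P3=6
Turnaround (C−A): P1=19  P2=13  P3=6
Waiting = turnaround − burst: P1=13, P2=6, P3=0
Total waiting = 13 + 6 + 0 = 19

19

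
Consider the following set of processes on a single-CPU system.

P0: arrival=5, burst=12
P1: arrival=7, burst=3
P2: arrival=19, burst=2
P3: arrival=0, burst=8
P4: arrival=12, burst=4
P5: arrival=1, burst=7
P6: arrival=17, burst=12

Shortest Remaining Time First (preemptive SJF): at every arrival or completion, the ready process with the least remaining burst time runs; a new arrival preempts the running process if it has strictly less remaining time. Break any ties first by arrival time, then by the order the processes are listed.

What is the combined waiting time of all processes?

Timeline: | P3 0-8 | P1 8-11 | P5 11-12 | P4 12-16 | P5 16-19 | P2 19-21 | P5 21-24 | P0 24-36 | P6 36-48 |
Completion: P0=36  P1=11  P2=21  P3=8  P4=16  P5=24  P6=48
Waiting = turnaround − burst: P0=19, P1=1, P2=0, P3=0, P4=0, P5=16, P6=19
Total waiting = 19 + 1 + 0 + 0 + 0 + 16 + 19 = 55

55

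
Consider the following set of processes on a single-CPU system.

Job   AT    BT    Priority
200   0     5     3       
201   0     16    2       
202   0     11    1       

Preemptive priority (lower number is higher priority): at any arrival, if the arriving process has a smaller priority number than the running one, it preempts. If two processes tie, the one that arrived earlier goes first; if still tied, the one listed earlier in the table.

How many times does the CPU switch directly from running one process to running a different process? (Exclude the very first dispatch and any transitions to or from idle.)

2

Timeline: | 202 0-11 | 201 11-27 | 200 27-32 |
Completion: 200=32  201=27  202=11
Turnaround (C−A): 200=32  201=27  202=11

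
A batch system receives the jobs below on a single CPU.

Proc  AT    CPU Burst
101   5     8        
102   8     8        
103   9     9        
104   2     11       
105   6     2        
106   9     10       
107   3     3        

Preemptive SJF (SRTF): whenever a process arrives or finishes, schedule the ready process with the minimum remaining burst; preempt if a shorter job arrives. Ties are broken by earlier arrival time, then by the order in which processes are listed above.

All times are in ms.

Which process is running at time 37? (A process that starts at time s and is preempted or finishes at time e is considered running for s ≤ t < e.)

Schedule: | idle 0-2 | 104 2-3 | 107 3-6 | 105 6-8 | 101 8-16 | 102 16-24 | 103 24-33 | 104 33-43 | 106 43-53 |
Completion: 101=16  102=24  103=33  104=43  105=8  106=53  107=6
Turnaround (C−A): 101=11  102=16  103=24  104=41  105=2  106=44  107=3

104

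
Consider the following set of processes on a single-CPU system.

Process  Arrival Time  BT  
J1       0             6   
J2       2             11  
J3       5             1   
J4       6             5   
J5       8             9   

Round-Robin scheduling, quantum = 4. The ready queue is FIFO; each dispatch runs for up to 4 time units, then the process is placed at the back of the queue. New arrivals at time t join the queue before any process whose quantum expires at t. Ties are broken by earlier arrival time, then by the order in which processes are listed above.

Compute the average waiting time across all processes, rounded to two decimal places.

11.00

Gantt: | J1 0-4 | J2 4-8 | J1 8-10 | J3 10-11 | J4 11-15 | J5 15-19 | J2 19-23 | J4 23-24 | J5 24-28 | J2 28-31 | J5 31-32 |
Completion: J1=10  J2=31  J3=11  J4=24  J5=32
Turnaround (C−A): J1=10  J2=29  J3=6  J4=18  J5=24
Waiting times: J1=4, J2=18, J3=5, J4=13, J5=15
Average waiting = (4+18+5+13+15) / 5 = 55/5 = 11.00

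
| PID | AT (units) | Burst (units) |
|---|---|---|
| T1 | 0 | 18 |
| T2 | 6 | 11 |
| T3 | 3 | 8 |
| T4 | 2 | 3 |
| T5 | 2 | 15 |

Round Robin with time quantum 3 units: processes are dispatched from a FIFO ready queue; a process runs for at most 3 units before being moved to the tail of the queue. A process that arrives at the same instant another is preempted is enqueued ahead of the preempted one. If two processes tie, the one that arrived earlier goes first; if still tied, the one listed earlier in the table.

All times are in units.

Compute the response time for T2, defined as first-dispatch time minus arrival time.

Timeline: | T1 0-3 | T4 3-6 | T5 6-9 | T3 9-12 | T1 12-15 | T2 15-18 | T5 18-21 | T3 21-24 | T1 24-27 | T2 27-30 | T5 30-33 | T3 33-35 | T1 35-38 | T2 38-41 | T5 41-44 | T1 44-47 | T2 47-49 | T5 49-52 | T1 52-55 |
Completion: T1=55  T2=49  T3=35  T4=6  T5=52
Response(T2) = first start − arrival = 15 − 6 = 9

9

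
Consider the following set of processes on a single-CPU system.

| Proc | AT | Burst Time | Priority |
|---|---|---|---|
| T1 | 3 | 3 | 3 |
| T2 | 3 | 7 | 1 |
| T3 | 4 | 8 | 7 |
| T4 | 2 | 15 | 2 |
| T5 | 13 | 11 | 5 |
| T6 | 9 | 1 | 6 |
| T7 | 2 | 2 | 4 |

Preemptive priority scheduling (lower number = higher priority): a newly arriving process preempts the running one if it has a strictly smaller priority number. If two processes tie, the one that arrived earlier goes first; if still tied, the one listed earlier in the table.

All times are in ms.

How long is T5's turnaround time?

Schedule: | idle 0-2 | T4 2-3 | T2 3-10 | T4 10-24 | T1 24-27 | T7 27-29 | T5 29-40 | T6 40-41 | T3 41-49 |
Completion: T1=27  T2=10  T3=49  T4=24  T5=40  T6=41  T7=29
Turnaround (C−A): T1=24  T2=7  T3=45  T4=22  T5=27  T6=32  T7=27
Turnaround(T5) = completion − arrival = 40 − 13 = 27

27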